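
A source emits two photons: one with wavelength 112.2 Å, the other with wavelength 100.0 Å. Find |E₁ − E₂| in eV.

13.5 eV

Using E = hc/λ: E₁ = 1.7705·10^-17 J, E₂ = 1.9864·10^-17 J.
|ΔE| = |1.7705·10^-17 − 1.9864·10^-17| = 2.16·10^-18 J = 13.5 eV.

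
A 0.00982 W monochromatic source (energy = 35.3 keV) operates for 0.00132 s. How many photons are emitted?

Total energy: E_total = P·t = 0.00982 × 0.00132 = 1.296e-5 J.
Per-photon energy: E = 5.656e-15 J.
N = E_total / E_photon = 2.29e9.

2.29e9 photons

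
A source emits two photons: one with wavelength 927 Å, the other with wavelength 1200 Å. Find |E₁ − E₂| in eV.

Using E = hc/λ: E₁ = 2.143 × 10^-18 J, E₂ = 1.655 × 10^-18 J.
|ΔE| = |2.143 × 10^-18 − 1.655 × 10^-18| = 4.88 × 10^-19 J = 3.04 eV.

3.04 eV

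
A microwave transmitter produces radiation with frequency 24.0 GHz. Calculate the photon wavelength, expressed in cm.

First convert: f = 24.0 GHz = 2.40 × 10^10 Hz.
Apply λ = c/f: λ = 0.01249 m.
Converting to cm: λ = 1.249 cm ≈ 1.25 cm.

1.25 cm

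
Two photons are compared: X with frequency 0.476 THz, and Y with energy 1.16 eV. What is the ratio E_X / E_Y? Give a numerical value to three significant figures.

E_X = 3.154e-22 J (from frequency = 0.476 THz, via E = hf).
E_Y = 1.859e-19 J (from energy = 1.16 eV, via E given directly).
Ratio = 3.154e-22 / 1.859e-19 = 1.70e-3.

1.70e-3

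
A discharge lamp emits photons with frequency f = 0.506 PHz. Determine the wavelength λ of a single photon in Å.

5920 Å

First convert: f = 0.506 PHz = 5.06e14 Hz.
The photon relation is λ = c/f, giving λ = 5.925e-7 m.
Converting to Å: λ = 5925 Å ≈ 5920 Å.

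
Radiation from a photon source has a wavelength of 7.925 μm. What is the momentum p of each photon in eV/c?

0.156 eV/c

(h = 6.62607015·10^-34 J·s, c = 2.99792458·10^8 m/s, 1 eV = 1.602176634·10^-19 J.)
In SI units: λ = 7.925 μm = 7.925·10^-6 m.
Since p = h/λ for a photon, p = 8.361·10^-29 kg·m/s.
Converting to eV/c: p = 0.1564 eV/c ≈ 0.156 eV/c.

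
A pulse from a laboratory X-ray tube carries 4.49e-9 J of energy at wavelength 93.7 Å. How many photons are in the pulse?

Per-photon energy: E = 2.120e-17 J (from wavelength = 93.7 Å).
N = E_total / E_photon = 4.49e-9 J / 2.120e-17 J = 2.12e8.

2.12e8 photons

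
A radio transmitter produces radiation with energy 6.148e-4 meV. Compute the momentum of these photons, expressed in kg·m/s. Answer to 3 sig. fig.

First convert: E = 6.148e-4 meV = 9.8502e-26 J.
For a photon p = E/c, so p = 3.286e-34 kg·m/s.
So p ≈ 3.29e-34 kg·m/s.

3.29e-34 kg·m/s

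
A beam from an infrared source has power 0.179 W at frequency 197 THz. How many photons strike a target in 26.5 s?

Total energy: E_total = P·t = 0.179 × 26.5 = 4.744 J.
Per-photon energy: E = 1.305e-19 J.
N = E_total / E_photon = 3.63e19.

3.63e19 photons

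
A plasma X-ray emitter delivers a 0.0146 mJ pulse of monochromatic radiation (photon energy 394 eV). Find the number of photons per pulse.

2.31e11 photons

Per-photon energy: E = 6.313e-17 J (from energy = 394 eV).
N = E_total / E_photon = 1.46e-5 J / 6.313e-17 J = 2.31e11.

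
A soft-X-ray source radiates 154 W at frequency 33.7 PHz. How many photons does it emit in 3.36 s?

2.32 × 10^19 photons

Total energy: E_total = P·t = 154 × 3.36 = 517.4 J.
Per-photon energy: E = 2.233 × 10^-17 J.
N = E_total / E_photon = 2.32 × 10^19.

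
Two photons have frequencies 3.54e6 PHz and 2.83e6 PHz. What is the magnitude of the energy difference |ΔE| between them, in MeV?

Using E = hf: E₁ = 2.346e-12 J, E₂ = 1.875e-12 J.
|ΔE| = |2.346e-12 − 1.875e-12| = 4.70e-13 J = 2.94 MeV.

2.94 MeV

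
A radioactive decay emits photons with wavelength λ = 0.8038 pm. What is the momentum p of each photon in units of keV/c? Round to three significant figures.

(h = 6.62607015·10^-34 J·s, c = 2.99792458·10^8 m/s, 1 eV = 1.602176634·10^-19 J.)
Convert to SI: λ = 0.8038 pm = 8.038·10^-13 m.
For a photon p = h/λ, so p = 8.243·10^-22 kg·m/s.
Converting to keV/c: p = 1542 keV/c ≈ 1540 keV/c.

1540 keV/c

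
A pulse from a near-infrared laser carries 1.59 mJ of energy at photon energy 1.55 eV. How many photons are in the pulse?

6.40e15 photons

Per-photon energy: E = 2.483e-19 J (from energy = 1.55 eV).
N = E_total / E_photon = 0.00159 J / 2.483e-19 J = 6.40e15.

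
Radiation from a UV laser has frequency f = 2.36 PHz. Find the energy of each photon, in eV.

(h = 6.62607015e-34 J·s, 1 eV = 1.602176634e-19 J.)
First convert: f = 2.36 PHz = 2.36e15 Hz.
For a photon E = hf, so E = 1.564e-18 J.
Converting to eV: E = 9.760 eV ≈ 9.76 eV.

9.76 eV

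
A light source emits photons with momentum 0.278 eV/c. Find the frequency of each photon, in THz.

Take h = 6.62607015 × 10^-34 J·s, c = 2.99792458 × 10^8 m/s, 1 eV = 1.602176634 × 10^-19 J.
In SI units: p = 0.278 eV/c = 1.4857 × 10^-28 kg·m/s.
For a photon f = pc/h, so f = 6.722 × 10^13 Hz.
Converting to THz: f = 67.22 THz ≈ 67.2 THz.

67.2 THz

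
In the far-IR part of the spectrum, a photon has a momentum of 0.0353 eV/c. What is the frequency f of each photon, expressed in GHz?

8540 GHz

(h = 6.62607015 × 10^-34 J·s, c = 2.99792458 × 10^8 m/s, 1 eV = 1.602176634 × 10^-19 J.)
First convert: p = 0.0353 eV/c = 1.8865 × 10^-29 kg·m/s.
Apply f = pc/h: f = 8.536 × 10^12 Hz.
Converting to GHz: f = 8536 GHz ≈ 8540 GHz.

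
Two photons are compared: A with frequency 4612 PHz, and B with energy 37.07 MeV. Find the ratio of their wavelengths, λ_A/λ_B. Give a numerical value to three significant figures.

1940

λ_A = 6.500 × 10^-11 m (from frequency = 4612 PHz, via λ = c/f).
λ_B = 3.345 × 10^-14 m (from energy = 37.07 MeV, via λ = hc/E).
Ratio = 6.500 × 10^-11 / 3.345 × 10^-14 = 1940.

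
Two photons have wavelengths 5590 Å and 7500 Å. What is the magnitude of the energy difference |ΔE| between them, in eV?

Using E = hc/λ: E₁ = 3.554e-19 J, E₂ = 2.649e-19 J.
|ΔE| = |3.554e-19 − 2.649e-19| = 9.05e-20 J = 0.565 eV.

0.565 eV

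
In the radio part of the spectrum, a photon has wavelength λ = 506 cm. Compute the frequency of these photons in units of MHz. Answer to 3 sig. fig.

Take c = 2.99792458 × 10^8 m/s.
First convert: λ = 506 cm = 5.06 m.
The photon relation is f = c/λ, giving f = 5.925 × 10^7 Hz.
Converting to MHz: f = 59.25 MHz ≈ 59.2 MHz.

59.2 MHz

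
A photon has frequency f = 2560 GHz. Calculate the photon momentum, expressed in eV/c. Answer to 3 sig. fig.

Use h = 6.62607015e-34 J·s, c = 2.99792458e8 m/s, 1 eV = 1.602176634e-19 J.
In SI units: f = 2560 GHz = 2.56e12 Hz.
The photon relation is p = hf/c, giving p = 5.658e-30 kg·m/s.
Converting to eV/c: p = 0.01059 eV/c ≈ 0.0106 eV/c.

0.0106 eV/c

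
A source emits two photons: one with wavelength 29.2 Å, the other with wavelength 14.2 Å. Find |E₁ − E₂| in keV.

Using E = hc/λ: E₁ = 6.803 × 10^-17 J, E₂ = 1.399 × 10^-16 J.
|ΔE| = |6.803 × 10^-17 − 1.399 × 10^-16| = 7.19 × 10^-17 J = 0.449 keV.

0.449 keV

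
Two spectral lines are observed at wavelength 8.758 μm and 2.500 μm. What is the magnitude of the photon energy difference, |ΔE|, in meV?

Using E = hc/λ: E₁ = 2.2682 × 10^-20 J, E₂ = 7.9458 × 10^-20 J.
|ΔE| = |2.2682 × 10^-20 − 7.9458 × 10^-20| = 5.68 × 10^-20 J = 354 meV.

354 meV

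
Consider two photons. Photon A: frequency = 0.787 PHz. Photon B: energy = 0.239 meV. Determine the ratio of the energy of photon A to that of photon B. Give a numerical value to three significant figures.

E_A = 5.215 × 10^-19 J (from frequency = 0.787 PHz, via E = hf).
E_B = 3.829 × 10^-23 J (from energy = 0.239 meV, via E given directly).
Ratio = 5.215 × 10^-19 / 3.829 × 10^-23 = 1.36 × 10^4.

1.36 × 10^4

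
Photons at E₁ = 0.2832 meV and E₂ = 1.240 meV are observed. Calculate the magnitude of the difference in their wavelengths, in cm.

0.338 cm

Using λ = hc/E: λ₁ = 0.0043780 m, λ₂ = 9.9987e-4 m.
|Δλ| = |0.0043780 − 9.9987e-4| = 0.00338 m = 0.338 cm.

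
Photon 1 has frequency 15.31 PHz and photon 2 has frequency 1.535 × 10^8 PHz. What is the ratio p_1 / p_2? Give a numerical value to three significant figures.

9.97 × 10^-8

p_1 = 3.384 × 10^-26 kg·m/s (from frequency = 15.31 PHz, via p = hf/c).
p_2 = 3.393 × 10^-19 kg·m/s (from frequency = 1.535 × 10^8 PHz, via p = hf/c).
Ratio = 3.384 × 10^-26 / 3.393 × 10^-19 = 9.97 × 10^-8.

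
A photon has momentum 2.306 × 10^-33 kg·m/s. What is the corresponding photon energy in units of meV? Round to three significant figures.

Take c = 2.99792458 × 10^8 m/s, 1 eV = 1.602176634 × 10^-19 J.
Since E = pc for a photon, E = 6.913 × 10^-25 J.
Converting to meV: E = 0.004315 meV ≈ 4.31 × 10^-3 meV.

4.31 × 10^-3 meV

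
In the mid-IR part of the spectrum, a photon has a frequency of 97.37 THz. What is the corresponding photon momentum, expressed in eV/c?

0.403 eV/c

Convert to SI: f = 97.37 THz = 9.737·10^13 Hz.
Since p = hf/c for a photon, p = 2.152·10^-28 kg·m/s.
Converting to eV/c: p = 0.4027 eV/c ≈ 0.403 eV/c.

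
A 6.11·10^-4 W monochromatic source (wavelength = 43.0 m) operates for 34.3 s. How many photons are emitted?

Total energy: E_total = P·t = 6.11·10^-4 × 34.3 = 0.02096 J.
Per-photon energy: E = 4.620·10^-27 J.
N = E_total / E_photon = 4.54·10^24.

4.54·10^24 photons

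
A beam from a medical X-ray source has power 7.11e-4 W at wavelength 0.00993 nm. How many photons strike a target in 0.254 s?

Total energy: E_total = P·t = 7.11e-4 × 0.254 = 1.806e-4 J.
Per-photon energy: E = 2.000e-14 J.
N = E_total / E_photon = 9.03e9.

9.03e9 photons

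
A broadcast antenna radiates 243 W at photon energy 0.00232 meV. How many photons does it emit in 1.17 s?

Total energy: E_total = P·t = 243 × 1.17 = 284.3 J.
Per-photon energy: E = 3.717 × 10^-25 J.
N = E_total / E_photon = 7.65 × 10^26.

7.65 × 10^26 photons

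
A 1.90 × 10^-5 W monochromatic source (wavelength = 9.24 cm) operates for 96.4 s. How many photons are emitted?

8.52 × 10^20 photons

Total energy: E_total = P·t = 1.90 × 10^-5 × 96.4 = 0.001832 J.
Per-photon energy: E = 2.150 × 10^-24 J.
N = E_total / E_photon = 8.52 × 10^20.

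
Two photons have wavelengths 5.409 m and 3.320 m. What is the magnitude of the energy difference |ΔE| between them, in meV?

1.44 × 10^-4 meV

Using E = hc/λ: E₁ = 3.6725 × 10^-26 J, E₂ = 5.9833 × 10^-26 J.
|ΔE| = |3.6725 × 10^-26 − 5.9833 × 10^-26| = 2.31 × 10^-26 J = 1.44 × 10^-4 meV.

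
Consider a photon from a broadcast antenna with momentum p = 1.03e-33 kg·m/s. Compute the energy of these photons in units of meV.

Apply E = pc: E = 3.088e-25 J.
Converting to meV: E = 0.001927 meV ≈ 1.93e-3 meV.

1.93e-3 meV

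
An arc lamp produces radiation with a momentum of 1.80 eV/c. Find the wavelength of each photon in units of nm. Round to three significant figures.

Take h = 6.62607015e-34 J·s, c = 2.99792458e8 m/s, 1 eV = 1.602176634e-19 J.
Convert to SI: p = 1.80 eV/c = 9.6197e-28 kg·m/s.
The photon relation is λ = h/p, giving λ = 6.888e-7 m.
Converting to nm: λ = 688.8 nm ≈ 689 nm.

689 nm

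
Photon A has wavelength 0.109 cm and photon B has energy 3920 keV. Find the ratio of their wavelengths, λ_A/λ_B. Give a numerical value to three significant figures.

3.45 × 10^9

λ_A = 0.001090 m (from wavelength = 0.109 cm, via λ given directly).
λ_B = 3.163 × 10^-13 m (from energy = 3920 keV, via λ = hc/E).
Ratio = 0.001090 / 3.163 × 10^-13 = 3.45 × 10^9.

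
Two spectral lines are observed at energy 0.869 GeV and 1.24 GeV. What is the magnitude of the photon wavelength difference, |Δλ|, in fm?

0.427 fm

Using λ = hc/E: λ₁ = 1.427e-15 m, λ₂ = 9.999e-16 m.
|Δλ| = |1.427e-15 − 9.999e-16| = 4.27e-16 m = 0.427 fm.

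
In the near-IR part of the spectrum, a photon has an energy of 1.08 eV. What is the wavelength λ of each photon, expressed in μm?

In SI units: E = 1.08 eV = 1.7304e-19 J.
For a photon λ = hc/E, so λ = 1.148e-6 m.
Converting to μm: λ = 1.148 μm ≈ 1.15 μm.

1.15 μm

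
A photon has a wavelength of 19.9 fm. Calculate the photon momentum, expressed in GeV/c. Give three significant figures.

Convert to SI: λ = 19.9 fm = 1.99 × 10^-14 m.
The photon relation is p = h/λ, giving p = 3.330 × 10^-20 kg·m/s.
Converting to GeV/c: p = 0.06230 GeV/c ≈ 0.0623 GeV/c.

0.0623 GeV/c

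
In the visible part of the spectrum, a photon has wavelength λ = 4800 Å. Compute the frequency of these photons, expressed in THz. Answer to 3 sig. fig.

First convert: λ = 4800 Å = 4.8 × 10^-7 m.
For a photon f = c/λ, so f = 6.246 × 10^14 Hz.
Converting to THz: f = 624.6 THz ≈ 625 THz.

625 THz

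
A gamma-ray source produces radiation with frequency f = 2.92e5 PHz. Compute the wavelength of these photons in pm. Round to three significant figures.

1.03 pm

In SI units: f = 2.92e5 PHz = 2.92e20 Hz.
The photon relation is λ = c/f, giving λ = 1.027e-12 m.
Converting to pm: λ = 1.027 pm ≈ 1.03 pm.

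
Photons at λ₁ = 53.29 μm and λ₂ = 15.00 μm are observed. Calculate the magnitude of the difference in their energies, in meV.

Using E = hc/λ: E₁ = 3.7276e-21 J, E₂ = 1.3243e-20 J.
|ΔE| = |3.7276e-21 − 1.3243e-20| = 9.52e-21 J = 59.4 meV.

59.4 meV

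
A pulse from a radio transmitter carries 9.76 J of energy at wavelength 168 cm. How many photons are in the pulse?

Per-photon energy: E = 1.182e-25 J (from wavelength = 168 cm).
N = E_total / E_photon = 9.76 J / 1.182e-25 J = 8.25e25.

8.25e25 photons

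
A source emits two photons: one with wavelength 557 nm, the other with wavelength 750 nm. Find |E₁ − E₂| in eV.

Using E = hc/λ: E₁ = 3.566e-19 J, E₂ = 2.649e-19 J.
|ΔE| = |3.566e-19 − 2.649e-19| = 9.18e-20 J = 0.573 eV.

0.573 eV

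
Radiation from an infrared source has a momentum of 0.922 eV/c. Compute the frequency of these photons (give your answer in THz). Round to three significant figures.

(h = 6.62607015·10^-34 J·s, c = 2.99792458·10^8 m/s, 1 eV = 1.602176634·10^-19 J.)
In SI units: p = 0.922 eV/c = 4.9274·10^-28 kg·m/s.
Apply f = pc/h: f = 2.229·10^14 Hz.
Converting to THz: f = 222.9 THz ≈ 223 THz.

223 THz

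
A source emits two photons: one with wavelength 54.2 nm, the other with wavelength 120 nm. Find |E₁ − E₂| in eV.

Using E = hc/λ: E₁ = 3.665·10^-18 J, E₂ = 1.655·10^-18 J.
|ΔE| = |3.665·10^-18 − 1.655·10^-18| = 2.01·10^-18 J = 12.5 eV.

12.5 eV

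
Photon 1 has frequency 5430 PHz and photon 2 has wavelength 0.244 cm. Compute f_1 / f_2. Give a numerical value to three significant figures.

f_1 = 5.430e18 Hz (from frequency = 5430 PHz, via f given directly).
f_2 = 1.229e11 Hz (from wavelength = 0.244 cm, via f = c/λ).
Ratio = 5.430e18 / 1.229e11 = 4.42e7.

4.42e7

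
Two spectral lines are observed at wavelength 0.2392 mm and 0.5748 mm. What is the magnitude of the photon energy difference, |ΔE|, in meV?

3.03 meV

Using E = hc/λ: E₁ = 8.3045 × 10^-22 J, E₂ = 3.4559 × 10^-22 J.
|ΔE| = |8.3045 × 10^-22 − 3.4559 × 10^-22| = 4.85 × 10^-22 J = 3.03 meV.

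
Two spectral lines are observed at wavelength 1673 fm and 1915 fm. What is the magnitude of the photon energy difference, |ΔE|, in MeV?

Using E = hc/λ: E₁ = 1.1874·10^-13 J, E₂ = 1.0373·10^-13 J.
|ΔE| = |1.1874·10^-13 − 1.0373·10^-13| = 1.50·10^-14 J = 0.0937 MeV.

0.0937 MeV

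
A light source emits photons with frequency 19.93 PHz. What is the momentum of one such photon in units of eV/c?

82.4 eV/c

Take h = 6.62607015 × 10^-34 J·s, c = 2.99792458 × 10^8 m/s, 1 eV = 1.602176634 × 10^-19 J.
Convert to SI: f = 19.93 PHz = 1.993 × 10^16 Hz.
For a photon p = hf/c, so p = 4.405 × 10^-26 kg·m/s.
Converting to eV/c: p = 82.42 eV/c ≈ 82.4 eV/c.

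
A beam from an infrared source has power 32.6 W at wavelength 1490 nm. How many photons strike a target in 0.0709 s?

Total energy: E_total = P·t = 32.6 × 0.0709 = 2.311 J.
Per-photon energy: E = 1.333 × 10^-19 J.
N = E_total / E_photon = 1.73 × 10^19.

1.73 × 10^19 photons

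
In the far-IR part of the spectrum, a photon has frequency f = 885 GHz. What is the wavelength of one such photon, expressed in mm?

Take c = 2.99792458 × 10^8 m/s.
Convert to SI: f = 885 GHz = 8.85 × 10^11 Hz.
The photon relation is λ = c/f, giving λ = 3.387 × 10^-4 m.
Converting to mm: λ = 0.3387 mm ≈ 0.339 mm.

0.339 mm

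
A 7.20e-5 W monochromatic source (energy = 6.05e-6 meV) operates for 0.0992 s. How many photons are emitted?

7.37e21 photons

Total energy: E_total = P·t = 7.20e-5 × 0.0992 = 7.142e-6 J.
Per-photon energy: E = 9.693e-28 J.
N = E_total / E_photon = 7.37e21.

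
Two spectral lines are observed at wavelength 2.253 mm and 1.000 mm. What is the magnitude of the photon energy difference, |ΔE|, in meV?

0.690 meV

Using E = hc/λ: E₁ = 8.8169 × 10^-23 J, E₂ = 1.9864 × 10^-22 J.
|ΔE| = |8.8169 × 10^-23 − 1.9864 × 10^-22| = 1.10 × 10^-22 J = 0.690 meV.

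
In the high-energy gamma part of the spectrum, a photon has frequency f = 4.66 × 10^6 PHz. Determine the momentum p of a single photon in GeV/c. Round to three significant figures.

Use h = 6.62607015 × 10^-34 J·s, c = 2.99792458 × 10^8 m/s, 1 eV = 1.602176634 × 10^-19 J.
In SI units: f = 4.66 × 10^6 PHz = 4.66 × 10^21 Hz.
Apply p = hf/c: p = 1.030 × 10^-20 kg·m/s.
Converting to GeV/c: p = 0.01927 GeV/c ≈ 0.0193 GeV/c.

0.0193 GeV/c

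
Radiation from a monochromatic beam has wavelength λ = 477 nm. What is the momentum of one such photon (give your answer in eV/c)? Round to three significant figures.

Use h = 6.62607015 × 10^-34 J·s, c = 2.99792458 × 10^8 m/s, 1 eV = 1.602176634 × 10^-19 J.
In SI units: λ = 477 nm = 4.77 × 10^-7 m.
Since p = h/λ for a photon, p = 1.389 × 10^-27 kg·m/s.
Converting to eV/c: p = 2.599 eV/c ≈ 2.60 eV/c.

2.60 eV/c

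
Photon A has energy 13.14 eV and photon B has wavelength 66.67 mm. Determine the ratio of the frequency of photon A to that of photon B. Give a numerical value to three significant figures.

f_A = 3.177 × 10^15 Hz (from energy = 13.14 eV, via f = E/h).
f_B = 4.497 × 10^9 Hz (from wavelength = 66.67 mm, via f = c/λ).
Ratio = 3.177 × 10^15 / 4.497 × 10^9 = 7.07 × 10^5.

7.07 × 10^5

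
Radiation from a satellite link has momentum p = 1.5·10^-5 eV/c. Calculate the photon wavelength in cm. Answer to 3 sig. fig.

Convert to SI: p = 1.5·10^-5 eV/c = 8.0164·10^-33 kg·m/s.
Since λ = h/p for a photon, λ = 0.08266 m.
Converting to cm: λ = 8.266 cm ≈ 8.27 cm.

8.27 cm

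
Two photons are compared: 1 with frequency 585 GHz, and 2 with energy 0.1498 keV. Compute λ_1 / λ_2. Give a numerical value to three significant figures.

6.19 × 10^4

λ_1 = 5.125 × 10^-4 m (from frequency = 585 GHz, via λ = c/f).
λ_2 = 8.277 × 10^-9 m (from energy = 0.1498 keV, via λ = hc/E).
Ratio = 5.125 × 10^-4 / 8.277 × 10^-9 = 6.19 × 10^4.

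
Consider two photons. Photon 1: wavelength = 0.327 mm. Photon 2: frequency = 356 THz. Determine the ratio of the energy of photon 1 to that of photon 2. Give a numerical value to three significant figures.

2.58 × 10^-3

E_1 = 6.075 × 10^-22 J (from wavelength = 0.327 mm, via E = hc/λ).
E_2 = 2.359 × 10^-19 J (from frequency = 356 THz, via E = hf).
Ratio = 6.075 × 10^-22 / 2.359 × 10^-19 = 2.58 × 10^-3.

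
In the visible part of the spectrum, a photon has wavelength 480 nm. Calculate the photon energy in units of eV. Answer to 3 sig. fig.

In SI units: λ = 480 nm = 4.8 × 10^-7 m.
The photon relation is E = hc/λ, giving E = 4.138 × 10^-19 J.
Converting to eV: E = 2.583 eV ≈ 2.58 eV.

2.58 eV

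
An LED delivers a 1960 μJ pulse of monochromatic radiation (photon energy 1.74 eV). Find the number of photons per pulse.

Per-photon energy: E = 2.788 × 10^-19 J (from energy = 1.74 eV).
N = E_total / E_photon = 0.00196 J / 2.788 × 10^-19 J = 7.03 × 10^15.

7.03 × 10^15 photons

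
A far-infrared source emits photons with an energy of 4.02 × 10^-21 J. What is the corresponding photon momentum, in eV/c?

0.0251 eV/c

For a photon p = E/c, so p = 1.341 × 10^-29 kg·m/s.
Converting to eV/c: p = 0.02509 eV/c ≈ 0.0251 eV/c.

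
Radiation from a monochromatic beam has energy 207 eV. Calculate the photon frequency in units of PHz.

50.1 PHz

First convert: E = 207 eV = 3.3165 × 10^-17 J.
The photon relation is f = E/h, giving f = 5.005 × 10^16 Hz.
Converting to PHz: f = 50.05 PHz ≈ 50.1 PHz.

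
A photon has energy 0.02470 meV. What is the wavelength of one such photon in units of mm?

50.2 mm

Convert to SI: E = 0.02470 meV = 3.9574 × 10^-24 J.
For a photon λ = hc/E, so λ = 0.05020 m.
Converting to mm: λ = 50.20 mm ≈ 50.2 mm.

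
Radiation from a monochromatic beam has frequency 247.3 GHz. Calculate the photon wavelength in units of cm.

First convert: f = 247.3 GHz = 2.473 × 10^11 Hz.
The photon relation is λ = c/f, giving λ = 0.001212 m.
Converting to cm: λ = 0.1212 cm ≈ 0.121 cm.

0.121 cm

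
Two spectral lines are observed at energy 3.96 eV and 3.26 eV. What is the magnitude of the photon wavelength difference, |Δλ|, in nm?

Using λ = hc/E: λ₁ = 3.131e-7 m, λ₂ = 3.803e-7 m.
|Δλ| = |3.131e-7 − 3.803e-7| = 6.72e-8 m = 67.2 nm.

67.2 nm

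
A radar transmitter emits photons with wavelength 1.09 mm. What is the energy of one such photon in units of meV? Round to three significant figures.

1.14 meV

First convert: λ = 1.09 mm = 0.00109 m.
Apply E = hc/λ: E = 1.822 × 10^-22 J.
Converting to meV: E = 1.137 meV ≈ 1.14 meV.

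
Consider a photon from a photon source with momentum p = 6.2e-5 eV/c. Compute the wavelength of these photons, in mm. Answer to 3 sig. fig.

Convert to SI: p = 6.2e-5 eV/c = 3.3135e-32 kg·m/s.
Apply λ = h/p: λ = 0.02000 m.
Converting to mm: λ = 20.00 mm ≈ 20.0 mm.

20.0 mm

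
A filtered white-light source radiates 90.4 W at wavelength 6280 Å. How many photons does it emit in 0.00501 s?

Total energy: E_total = P·t = 90.4 × 0.00501 = 0.4529 J.
Per-photon energy: E = 3.163·10^-19 J.
N = E_total / E_photon = 1.43·10^18.

1.43·10^18 photons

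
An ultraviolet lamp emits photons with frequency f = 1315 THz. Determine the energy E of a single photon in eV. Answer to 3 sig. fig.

(h = 6.62607015e-34 J·s, 1 eV = 1.602176634e-19 J.)
First convert: f = 1315 THz = 1.315e15 Hz.
For a photon E = hf, so E = 8.713e-19 J.
Converting to eV: E = 5.438 eV ≈ 5.44 eV.

5.44 eV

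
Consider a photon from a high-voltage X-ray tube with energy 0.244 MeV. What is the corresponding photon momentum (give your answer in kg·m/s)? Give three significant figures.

Convert to SI: E = 0.244 MeV = 3.9093e-14 J.
Apply p = E/c: p = 1.304e-22 kg·m/s.
So p ≈ 1.30e-22 kg·m/s.

1.30e-22 kg·m/s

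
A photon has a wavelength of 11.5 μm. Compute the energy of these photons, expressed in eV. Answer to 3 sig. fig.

0.108 eV

Use h = 6.62607015·10^-34 J·s, c = 2.99792458·10^8 m/s, 1 eV = 1.602176634·10^-19 J.
First convert: λ = 11.5 μm = 1.15·10^-5 m.
Since E = hc/λ for a photon, E = 1.727·10^-20 J.
Converting to eV: E = 0.1078 eV ≈ 0.108 eV.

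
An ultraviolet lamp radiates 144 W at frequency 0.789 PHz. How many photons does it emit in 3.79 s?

1.04 × 10^21 photons

Total energy: E_total = P·t = 144 × 3.79 = 545.8 J.
Per-photon energy: E = 5.228 × 10^-19 J.
N = E_total / E_photon = 1.04 × 10^21.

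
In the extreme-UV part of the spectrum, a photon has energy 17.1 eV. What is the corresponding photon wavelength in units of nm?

Use h = 6.62607015·10^-34 J·s, c = 2.99792458·10^8 m/s, 1 eV = 1.602176634·10^-19 J.
In SI units: E = 17.1 eV = 2.7397·10^-18 J.
Since λ = hc/E for a photon, λ = 7.251·10^-8 m.
Converting to nm: λ = 72.51 nm ≈ 72.5 nm.

72.5 nm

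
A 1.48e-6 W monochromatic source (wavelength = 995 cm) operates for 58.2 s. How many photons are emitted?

4.31e21 photons

Total energy: E_total = P·t = 1.48e-6 × 58.2 = 8.614e-5 J.
Per-photon energy: E = 1.996e-26 J.
N = E_total / E_photon = 4.31e21.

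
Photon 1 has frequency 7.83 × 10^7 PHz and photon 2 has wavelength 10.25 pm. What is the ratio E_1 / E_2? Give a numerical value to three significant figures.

E_1 = 5.188 × 10^-11 J (from frequency = 7.83 × 10^7 PHz, via E = hf).
E_2 = 1.938 × 10^-14 J (from wavelength = 10.25 pm, via E = hc/λ).
Ratio = 5.188 × 10^-11 / 1.938 × 10^-14 = 2680.

2680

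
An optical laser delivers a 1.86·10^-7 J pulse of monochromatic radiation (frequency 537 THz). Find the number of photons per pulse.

Per-photon energy: E = 3.558·10^-19 J (from frequency = 537 THz).
N = E_total / E_photon = 1.86·10^-7 J / 3.558·10^-19 J = 5.23·10^11.

5.23·10^11 photons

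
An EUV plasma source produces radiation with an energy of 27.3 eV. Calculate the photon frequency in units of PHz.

Convert to SI: E = 27.3 eV = 4.3739e-18 J.
Since f = E/h for a photon, f = 6.601e15 Hz.
Converting to PHz: f = 6.601 PHz ≈ 6.60 PHz.

6.60 PHz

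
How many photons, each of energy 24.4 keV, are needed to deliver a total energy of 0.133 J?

Per-photon energy: E = 3.909 × 10^-15 J (from energy = 24.4 keV).
N = E_total / E_photon = 0.133 J / 3.909 × 10^-15 J = 3.40 × 10^13.

3.40 × 10^13 photons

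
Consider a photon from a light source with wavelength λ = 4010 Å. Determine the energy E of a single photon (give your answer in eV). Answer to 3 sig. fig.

First convert: λ = 4010 Å = 4.01e-7 m.
The photon relation is E = hc/λ, giving E = 4.954e-19 J.
Converting to eV: E = 3.092 eV ≈ 3.09 eV.

3.09 eV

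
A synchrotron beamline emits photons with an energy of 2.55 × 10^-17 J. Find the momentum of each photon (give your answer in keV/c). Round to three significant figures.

0.159 keV/c

For a photon p = E/c, so p = 8.506 × 10^-26 kg·m/s.
Converting to keV/c: p = 0.1592 keV/c ≈ 0.159 keV/c.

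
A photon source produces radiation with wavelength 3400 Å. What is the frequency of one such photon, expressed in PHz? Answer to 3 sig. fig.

0.882 PHz

In SI units: λ = 3400 Å = 3.4e-7 m.
The photon relation is f = c/λ, giving f = 8.817e14 Hz.
Converting to PHz: f = 0.8817 PHz ≈ 0.882 PHz.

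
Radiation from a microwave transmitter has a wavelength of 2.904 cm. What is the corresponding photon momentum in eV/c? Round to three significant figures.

4.27e-5 eV/c

In SI units: λ = 2.904 cm = 0.02904 m.
The photon relation is p = h/λ, giving p = 2.282e-32 kg·m/s.
Converting to eV/c: p = 4.269e-5 eV/c ≈ 4.27e-5 eV/c.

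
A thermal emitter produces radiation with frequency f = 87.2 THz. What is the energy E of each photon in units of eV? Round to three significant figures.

(h = 6.62607015·10^-34 J·s, 1 eV = 1.602176634·10^-19 J.)
Convert to SI: f = 87.2 THz = 8.72·10^13 Hz.
Apply E = hf: E = 5.778·10^-20 J.
Converting to eV: E = 0.3606 eV ≈ 0.361 eV.

0.361 eV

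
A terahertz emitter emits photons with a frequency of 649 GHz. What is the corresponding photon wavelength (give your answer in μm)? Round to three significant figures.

462 μm

In SI units: f = 649 GHz = 6.49·10^11 Hz.
Since λ = c/f for a photon, λ = 4.619·10^-4 m.
Converting to μm: λ = 461.9 μm ≈ 462 μm.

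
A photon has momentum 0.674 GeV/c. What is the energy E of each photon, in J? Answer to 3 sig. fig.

First convert: p = 0.674 GeV/c = 3.6020 × 10^-19 kg·m/s.
For a photon E = pc, so E = 1.080 × 10^-10 J.
So E ≈ 1.08 × 10^-10 J.

1.08 × 10^-10 J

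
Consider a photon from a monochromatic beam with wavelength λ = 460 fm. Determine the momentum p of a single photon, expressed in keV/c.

Use h = 6.62607015 × 10^-34 J·s, c = 2.99792458 × 10^8 m/s, 1 eV = 1.602176634 × 10^-19 J.
In SI units: λ = 460 fm = 4.60 × 10^-13 m.
The photon relation is p = h/λ, giving p = 1.440 × 10^-21 kg·m/s.
Converting to keV/c: p = 2695 keV/c ≈ 2700 keV/c.

2700 keV/c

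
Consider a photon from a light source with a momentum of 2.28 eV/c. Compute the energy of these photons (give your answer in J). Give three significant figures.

3.65e-19 J

First convert: p = 2.28 eV/c = 1.2185e-27 kg·m/s.
The photon relation is E = pc, giving E = 3.653e-19 J.
So E ≈ 3.65e-19 J.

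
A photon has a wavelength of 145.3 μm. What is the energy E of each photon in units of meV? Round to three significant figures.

8.53 meV

(h = 6.62607015e-34 J·s, c = 2.99792458e8 m/s, 1 eV = 1.602176634e-19 J.)
First convert: λ = 145.3 μm = 1.453e-4 m.
For a photon E = hc/λ, so E = 1.367e-21 J.
Converting to meV: E = 8.533 meV ≈ 8.53 meV.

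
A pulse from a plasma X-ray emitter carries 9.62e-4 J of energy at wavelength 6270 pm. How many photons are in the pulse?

3.04e13 photons

Per-photon energy: E = 3.168e-17 J (from wavelength = 6270 pm).
N = E_total / E_photon = 9.62e-4 J / 3.168e-17 J = 3.04e13.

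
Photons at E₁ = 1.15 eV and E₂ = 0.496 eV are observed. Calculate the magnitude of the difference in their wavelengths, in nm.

1420 nm

Using λ = hc/E: λ₁ = 1.078e-6 m, λ₂ = 2.500e-6 m.
|Δλ| = |1.078e-6 − 2.500e-6| = 1.42e-6 m = 1420 nm.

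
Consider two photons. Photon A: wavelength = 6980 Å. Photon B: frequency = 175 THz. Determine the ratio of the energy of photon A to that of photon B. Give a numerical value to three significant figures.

E_A = 2.846·10^-19 J (from wavelength = 6980 Å, via E = hc/λ).
E_B = 1.160·10^-19 J (from frequency = 175 THz, via E = hf).
Ratio = 2.846·10^-19 / 1.160·10^-19 = 2.45.

2.45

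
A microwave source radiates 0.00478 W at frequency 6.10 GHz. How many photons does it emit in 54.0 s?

6.39e22 photons

Total energy: E_total = P·t = 0.00478 × 54.0 = 0.2581 J.
Per-photon energy: E = 4.042e-24 J.
N = E_total / E_photon = 6.39e22.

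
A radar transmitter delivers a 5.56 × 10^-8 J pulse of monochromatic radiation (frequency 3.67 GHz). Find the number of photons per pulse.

Per-photon energy: E = 2.432 × 10^-24 J (from frequency = 3.67 GHz).
N = E_total / E_photon = 5.56 × 10^-8 J / 2.432 × 10^-24 J = 2.29 × 10^16.

2.29 × 10^16 photons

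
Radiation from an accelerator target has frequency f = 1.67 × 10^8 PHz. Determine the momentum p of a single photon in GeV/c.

0.691 GeV/c

Convert to SI: f = 1.67 × 10^8 PHz = 1.67 × 10^23 Hz.
For a photon p = hf/c, so p = 3.691 × 10^-19 kg·m/s.
Converting to GeV/c: p = 0.6907 GeV/c ≈ 0.691 GeV/c.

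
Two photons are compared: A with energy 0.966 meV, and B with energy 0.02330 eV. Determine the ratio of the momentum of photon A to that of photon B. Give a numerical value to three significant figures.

0.0415

p_A = 5.163e-31 kg·m/s (from energy = 0.966 meV, via p = E/c).
p_B = 1.245e-29 kg·m/s (from energy = 0.02330 eV, via p = E/c).
Ratio = 5.163e-31 / 1.245e-29 = 0.0415.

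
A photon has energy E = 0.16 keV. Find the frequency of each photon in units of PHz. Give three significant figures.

38.7 PHz

First convert: E = 0.16 keV = 2.5635 × 10^-17 J.
Apply f = E/h: f = 3.869 × 10^16 Hz.
Converting to PHz: f = 38.69 PHz ≈ 38.7 PHz.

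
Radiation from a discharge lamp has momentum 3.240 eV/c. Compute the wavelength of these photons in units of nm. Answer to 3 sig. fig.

383 nm

(h = 6.62607015e-34 J·s, c = 2.99792458e8 m/s, 1 eV = 1.602176634e-19 J.)
In SI units: p = 3.240 eV/c = 1.7315e-27 kg·m/s.
For a photon λ = h/p, so λ = 3.827e-7 m.
Converting to nm: λ = 382.7 nm ≈ 383 nm.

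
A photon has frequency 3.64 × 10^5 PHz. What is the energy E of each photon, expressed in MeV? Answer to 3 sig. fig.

Use h = 6.62607015 × 10^-34 J·s, 1 eV = 1.602176634 × 10^-19 J.
First convert: f = 3.64 × 10^5 PHz = 3.64 × 10^20 Hz.
Since E = hf for a photon, E = 2.412 × 10^-13 J.
Converting to MeV: E = 1.505 MeV ≈ 1.51 MeV.

1.51 MeV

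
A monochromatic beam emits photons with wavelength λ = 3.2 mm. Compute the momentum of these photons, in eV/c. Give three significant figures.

Convert to SI: λ = 3.2 mm = 0.0032 m.
Apply p = h/λ: p = 2.071 × 10^-31 kg·m/s.
Converting to eV/c: p = 3.875 × 10^-4 eV/c ≈ 3.87 × 10^-4 eV/c.

3.87 × 10^-4 eV/c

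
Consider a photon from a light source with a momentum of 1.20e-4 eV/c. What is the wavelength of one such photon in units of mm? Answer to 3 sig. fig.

In SI units: p = 1.20e-4 eV/c = 6.4131e-32 kg·m/s.
Since λ = h/p for a photon, λ = 0.01033 m.
Converting to mm: λ = 10.33 mm ≈ 10.3 mm.

10.3 mm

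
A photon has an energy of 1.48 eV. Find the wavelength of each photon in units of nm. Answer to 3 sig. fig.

In SI units: E = 1.48 eV = 2.3712 × 10^-19 J.
The photon relation is λ = hc/E, giving λ = 8.377 × 10^-7 m.
Converting to nm: λ = 837.7 nm ≈ 838 nm.

838 nm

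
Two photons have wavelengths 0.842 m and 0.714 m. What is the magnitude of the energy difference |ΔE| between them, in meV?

Using E = hc/λ: E₁ = 2.359 × 10^-25 J, E₂ = 2.782 × 10^-25 J.
|ΔE| = |2.359 × 10^-25 − 2.782 × 10^-25| = 4.23 × 10^-26 J = 2.64 × 10^-4 meV.

2.64 × 10^-4 meV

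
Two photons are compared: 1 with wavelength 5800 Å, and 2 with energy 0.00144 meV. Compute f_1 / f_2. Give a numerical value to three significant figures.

f_1 = 5.169 × 10^14 Hz (from wavelength = 5800 Å, via f = c/λ).
f_2 = 3.482 × 10^8 Hz (from energy = 0.00144 meV, via f = E/h).
Ratio = 5.169 × 10^14 / 3.482 × 10^8 = 1.48 × 10^6.

1.48 × 10^6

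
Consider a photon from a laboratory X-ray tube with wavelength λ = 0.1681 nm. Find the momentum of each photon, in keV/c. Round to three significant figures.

(h = 6.62607015e-34 J·s, c = 2.99792458e8 m/s, 1 eV = 1.602176634e-19 J.)
In SI units: λ = 0.1681 nm = 1.681e-10 m.
Apply p = h/λ: p = 3.942e-24 kg·m/s.
Converting to keV/c: p = 7.376 keV/c ≈ 7.38 keV/c.

7.38 keV/c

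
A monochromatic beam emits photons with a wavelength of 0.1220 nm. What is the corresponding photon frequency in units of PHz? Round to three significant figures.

2460 PHz

In SI units: λ = 0.1220 nm = 1.220e-10 m.
Since f = c/λ for a photon, f = 2.457e18 Hz.
Converting to PHz: f = 2457 PHz ≈ 2460 PHz.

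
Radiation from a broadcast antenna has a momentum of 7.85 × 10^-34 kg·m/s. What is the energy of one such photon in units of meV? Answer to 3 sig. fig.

1.47 × 10^-3 meV

Apply E = pc: E = 2.353 × 10^-25 J.
Converting to meV: E = 0.001469 meV ≈ 1.47 × 10^-3 meV.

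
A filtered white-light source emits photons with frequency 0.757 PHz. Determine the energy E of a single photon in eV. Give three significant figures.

In SI units: f = 0.757 PHz = 7.57e14 Hz.
For a photon E = hf, so E = 5.016e-19 J.
Converting to eV: E = 3.131 eV ≈ 3.13 eV.

3.13 eV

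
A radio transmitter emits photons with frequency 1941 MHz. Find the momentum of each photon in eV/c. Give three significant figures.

In SI units: f = 1941 MHz = 1.941·10^9 Hz.
The photon relation is p = hf/c, giving p = 4.290·10^-33 kg·m/s.
Converting to eV/c: p = 8.027·10^-6 eV/c ≈ 8.03·10^-6 eV/c.

8.03·10^-6 eV/c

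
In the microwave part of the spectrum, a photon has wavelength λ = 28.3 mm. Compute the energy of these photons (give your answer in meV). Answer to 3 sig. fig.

0.0438 meV

Convert to SI: λ = 28.3 mm = 0.0283 m.
Apply E = hc/λ: E = 7.019e-24 J.
Converting to meV: E = 0.04381 meV ≈ 0.0438 meV.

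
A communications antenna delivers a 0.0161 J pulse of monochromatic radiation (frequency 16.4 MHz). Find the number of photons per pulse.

Per-photon energy: E = 1.087·10^-26 J (from frequency = 16.4 MHz).
N = E_total / E_photon = 0.0161 J / 1.087·10^-26 J = 1.48·10^24.

1.48·10^24 photons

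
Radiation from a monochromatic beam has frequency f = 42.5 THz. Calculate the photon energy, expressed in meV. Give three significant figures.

176 meV

(h = 6.62607015e-34 J·s, 1 eV = 1.602176634e-19 J.)
First convert: f = 42.5 THz = 4.25e13 Hz.
Since E = hf for a photon, E = 2.816e-20 J.
Converting to meV: E = 175.8 meV ≈ 176 meV.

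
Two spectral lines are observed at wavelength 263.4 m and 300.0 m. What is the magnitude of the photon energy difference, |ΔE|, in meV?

Using E = hc/λ: E₁ = 7.5416e-28 J, E₂ = 6.6215e-28 J.
|ΔE| = |7.5416e-28 − 6.6215e-28| = 9.20e-29 J = 5.74e-7 meV.

5.74e-7 meV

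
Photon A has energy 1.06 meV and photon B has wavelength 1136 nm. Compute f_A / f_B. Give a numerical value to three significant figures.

f_A = 2.563e11 Hz (from energy = 1.06 meV, via f = E/h).
f_B = 2.639e14 Hz (from wavelength = 1136 nm, via f = c/λ).
Ratio = 2.563e11 / 2.639e14 = 9.71e-4.

9.71e-4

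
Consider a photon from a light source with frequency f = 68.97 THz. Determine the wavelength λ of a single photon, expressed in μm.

4.35 μm

Convert to SI: f = 68.97 THz = 6.897 × 10^13 Hz.
The photon relation is λ = c/f, giving λ = 4.347 × 10^-6 m.
Converting to μm: λ = 4.347 μm ≈ 4.35 μm.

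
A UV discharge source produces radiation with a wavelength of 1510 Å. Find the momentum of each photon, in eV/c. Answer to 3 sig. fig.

(h = 6.62607015e-34 J·s, c = 2.99792458e8 m/s, 1 eV = 1.602176634e-19 J.)
In SI units: λ = 1510 Å = 1.51e-7 m.
Since p = h/λ for a photon, p = 4.388e-27 kg·m/s.
Converting to eV/c: p = 8.211 eV/c ≈ 8.21 eV/c.

8.21 eV/c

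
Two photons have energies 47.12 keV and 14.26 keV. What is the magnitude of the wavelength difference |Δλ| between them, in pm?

Using λ = hc/E: λ₁ = 2.6312e-11 m, λ₂ = 8.6945e-11 m.
|Δλ| = |2.6312e-11 − 8.6945e-11| = 6.06e-11 m = 60.6 pm.

60.6 pm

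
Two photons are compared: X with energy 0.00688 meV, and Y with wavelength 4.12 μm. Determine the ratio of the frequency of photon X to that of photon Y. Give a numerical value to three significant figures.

f_X = 1.664e9 Hz (from energy = 0.00688 meV, via f = E/h).
f_Y = 7.277e13 Hz (from wavelength = 4.12 μm, via f = c/λ).
Ratio = 1.664e9 / 7.277e13 = 2.29e-5.

2.29e-5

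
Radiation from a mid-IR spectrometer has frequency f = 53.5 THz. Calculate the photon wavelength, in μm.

First convert: f = 53.5 THz = 5.35·10^13 Hz.
For a photon λ = c/f, so λ = 5.604·10^-6 m.
Converting to μm: λ = 5.604 μm ≈ 5.60 μm.

5.60 μm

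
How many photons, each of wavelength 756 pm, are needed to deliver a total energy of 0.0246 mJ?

Per-photon energy: E = 2.628 × 10^-16 J (from wavelength = 756 pm).
N = E_total / E_photon = 2.46 × 10^-5 J / 2.628 × 10^-16 J = 9.36 × 10^10.

9.36 × 10^10 photons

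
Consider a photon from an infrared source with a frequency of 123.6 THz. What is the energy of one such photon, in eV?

0.511 eV

First convert: f = 123.6 THz = 1.236e14 Hz.
Since E = hf for a photon, E = 8.190e-20 J.
Converting to eV: E = 0.5112 eV ≈ 0.511 eV.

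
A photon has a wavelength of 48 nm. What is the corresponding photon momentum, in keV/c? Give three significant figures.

(h = 6.62607015e-34 J·s, c = 2.99792458e8 m/s, 1 eV = 1.602176634e-19 J.)
In SI units: λ = 48 nm = 4.8e-8 m.
The photon relation is p = h/λ, giving p = 1.380e-26 kg·m/s.
Converting to keV/c: p = 0.02583 keV/c ≈ 0.0258 keV/c.

0.0258 keV/c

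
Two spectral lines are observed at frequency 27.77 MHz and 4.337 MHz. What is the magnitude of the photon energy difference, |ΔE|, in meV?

Using E = hf: E₁ = 1.8401e-26 J, E₂ = 2.8737e-27 J.
|ΔE| = |1.8401e-26 − 2.8737e-27| = 1.55e-26 J = 9.69e-5 meV.

9.69e-5 meV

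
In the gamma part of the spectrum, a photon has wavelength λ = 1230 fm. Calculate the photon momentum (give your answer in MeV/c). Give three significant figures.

In SI units: λ = 1230 fm = 1.23 × 10^-12 m.
Since p = h/λ for a photon, p = 5.387 × 10^-22 kg·m/s.
Converting to MeV/c: p = 1.008 MeV/c ≈ 1.01 MeV/c.

1.01 MeV/c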